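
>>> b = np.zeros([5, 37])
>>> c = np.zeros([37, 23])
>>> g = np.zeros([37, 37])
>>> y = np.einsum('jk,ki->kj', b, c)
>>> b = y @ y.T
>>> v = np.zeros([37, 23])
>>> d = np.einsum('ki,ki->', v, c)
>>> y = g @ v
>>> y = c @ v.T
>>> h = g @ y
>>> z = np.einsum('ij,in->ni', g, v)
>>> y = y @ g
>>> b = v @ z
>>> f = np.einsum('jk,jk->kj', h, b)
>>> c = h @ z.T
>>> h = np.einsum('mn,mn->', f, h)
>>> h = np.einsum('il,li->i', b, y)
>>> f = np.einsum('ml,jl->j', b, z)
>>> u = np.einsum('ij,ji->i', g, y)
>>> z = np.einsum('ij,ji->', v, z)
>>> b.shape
(37, 37)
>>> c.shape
(37, 23)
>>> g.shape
(37, 37)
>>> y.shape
(37, 37)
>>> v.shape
(37, 23)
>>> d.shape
()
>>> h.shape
(37,)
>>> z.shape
()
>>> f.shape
(23,)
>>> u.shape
(37,)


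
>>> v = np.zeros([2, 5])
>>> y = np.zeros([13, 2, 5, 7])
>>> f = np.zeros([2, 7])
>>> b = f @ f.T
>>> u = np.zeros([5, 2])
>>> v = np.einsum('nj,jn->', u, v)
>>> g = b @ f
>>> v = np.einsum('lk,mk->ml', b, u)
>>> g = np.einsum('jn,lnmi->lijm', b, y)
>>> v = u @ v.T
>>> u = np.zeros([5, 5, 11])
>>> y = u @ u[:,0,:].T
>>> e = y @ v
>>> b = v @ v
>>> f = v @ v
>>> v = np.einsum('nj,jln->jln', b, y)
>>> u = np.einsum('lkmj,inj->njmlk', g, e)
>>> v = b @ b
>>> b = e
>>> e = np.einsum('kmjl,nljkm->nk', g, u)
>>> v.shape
(5, 5)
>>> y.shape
(5, 5, 5)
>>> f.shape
(5, 5)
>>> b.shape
(5, 5, 5)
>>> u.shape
(5, 5, 2, 13, 7)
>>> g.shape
(13, 7, 2, 5)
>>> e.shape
(5, 13)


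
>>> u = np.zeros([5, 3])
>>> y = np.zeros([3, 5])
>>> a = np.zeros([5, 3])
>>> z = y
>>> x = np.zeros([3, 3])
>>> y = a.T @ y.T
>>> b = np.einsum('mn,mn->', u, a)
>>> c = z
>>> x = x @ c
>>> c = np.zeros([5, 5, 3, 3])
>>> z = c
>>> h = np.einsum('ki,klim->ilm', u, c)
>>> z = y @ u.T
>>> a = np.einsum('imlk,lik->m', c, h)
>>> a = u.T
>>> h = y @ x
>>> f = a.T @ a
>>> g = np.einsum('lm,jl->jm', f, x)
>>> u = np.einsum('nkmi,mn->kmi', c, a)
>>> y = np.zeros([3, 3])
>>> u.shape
(5, 3, 3)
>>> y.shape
(3, 3)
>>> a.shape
(3, 5)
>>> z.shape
(3, 5)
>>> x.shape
(3, 5)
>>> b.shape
()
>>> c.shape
(5, 5, 3, 3)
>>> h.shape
(3, 5)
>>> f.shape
(5, 5)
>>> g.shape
(3, 5)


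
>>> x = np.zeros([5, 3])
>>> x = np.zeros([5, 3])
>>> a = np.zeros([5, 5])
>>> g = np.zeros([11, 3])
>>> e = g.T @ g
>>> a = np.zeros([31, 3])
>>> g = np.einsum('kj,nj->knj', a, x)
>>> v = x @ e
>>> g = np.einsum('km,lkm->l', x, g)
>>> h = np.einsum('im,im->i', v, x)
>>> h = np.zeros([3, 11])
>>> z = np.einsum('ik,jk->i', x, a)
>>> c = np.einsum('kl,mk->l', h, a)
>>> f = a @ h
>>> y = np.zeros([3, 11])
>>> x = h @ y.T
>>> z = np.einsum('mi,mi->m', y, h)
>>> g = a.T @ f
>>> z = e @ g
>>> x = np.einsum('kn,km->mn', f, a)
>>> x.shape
(3, 11)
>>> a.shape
(31, 3)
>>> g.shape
(3, 11)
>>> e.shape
(3, 3)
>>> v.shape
(5, 3)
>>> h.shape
(3, 11)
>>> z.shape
(3, 11)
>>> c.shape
(11,)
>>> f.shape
(31, 11)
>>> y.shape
(3, 11)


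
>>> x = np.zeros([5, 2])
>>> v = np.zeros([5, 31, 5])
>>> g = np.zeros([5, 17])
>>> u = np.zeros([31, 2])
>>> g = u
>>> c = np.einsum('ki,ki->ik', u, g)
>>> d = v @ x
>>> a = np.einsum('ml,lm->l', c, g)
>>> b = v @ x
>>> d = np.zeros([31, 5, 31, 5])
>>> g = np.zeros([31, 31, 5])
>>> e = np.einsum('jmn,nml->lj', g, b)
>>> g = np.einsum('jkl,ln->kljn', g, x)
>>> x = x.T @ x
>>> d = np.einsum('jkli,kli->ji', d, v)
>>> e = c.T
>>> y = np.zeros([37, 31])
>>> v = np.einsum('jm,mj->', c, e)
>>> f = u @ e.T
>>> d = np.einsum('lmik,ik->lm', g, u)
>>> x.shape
(2, 2)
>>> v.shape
()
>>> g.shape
(31, 5, 31, 2)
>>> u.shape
(31, 2)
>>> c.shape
(2, 31)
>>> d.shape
(31, 5)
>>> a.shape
(31,)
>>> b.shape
(5, 31, 2)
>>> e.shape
(31, 2)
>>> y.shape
(37, 31)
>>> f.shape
(31, 31)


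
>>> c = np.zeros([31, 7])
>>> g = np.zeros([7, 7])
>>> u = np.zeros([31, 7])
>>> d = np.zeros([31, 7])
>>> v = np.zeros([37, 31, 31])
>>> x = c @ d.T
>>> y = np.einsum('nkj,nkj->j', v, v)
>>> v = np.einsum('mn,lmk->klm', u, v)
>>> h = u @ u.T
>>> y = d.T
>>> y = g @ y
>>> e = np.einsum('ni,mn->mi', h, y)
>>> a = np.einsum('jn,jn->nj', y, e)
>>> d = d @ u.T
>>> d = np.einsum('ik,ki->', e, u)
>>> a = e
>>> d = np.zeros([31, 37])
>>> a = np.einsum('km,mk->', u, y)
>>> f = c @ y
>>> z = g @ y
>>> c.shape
(31, 7)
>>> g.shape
(7, 7)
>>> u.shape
(31, 7)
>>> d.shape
(31, 37)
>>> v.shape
(31, 37, 31)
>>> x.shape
(31, 31)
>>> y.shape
(7, 31)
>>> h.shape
(31, 31)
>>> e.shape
(7, 31)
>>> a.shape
()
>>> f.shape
(31, 31)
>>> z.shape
(7, 31)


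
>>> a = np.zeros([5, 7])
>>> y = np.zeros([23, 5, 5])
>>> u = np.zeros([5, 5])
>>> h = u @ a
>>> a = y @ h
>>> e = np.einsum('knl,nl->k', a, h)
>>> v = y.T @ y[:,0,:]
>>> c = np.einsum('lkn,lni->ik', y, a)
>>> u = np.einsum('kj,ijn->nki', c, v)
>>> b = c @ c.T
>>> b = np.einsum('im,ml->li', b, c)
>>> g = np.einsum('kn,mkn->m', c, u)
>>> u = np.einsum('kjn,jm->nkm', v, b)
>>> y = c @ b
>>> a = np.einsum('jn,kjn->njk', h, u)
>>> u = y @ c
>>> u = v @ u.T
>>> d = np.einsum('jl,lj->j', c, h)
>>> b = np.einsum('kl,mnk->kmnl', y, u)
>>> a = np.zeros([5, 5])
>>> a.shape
(5, 5)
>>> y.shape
(7, 7)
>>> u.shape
(5, 5, 7)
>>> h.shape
(5, 7)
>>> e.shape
(23,)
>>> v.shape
(5, 5, 5)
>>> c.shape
(7, 5)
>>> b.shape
(7, 5, 5, 7)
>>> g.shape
(5,)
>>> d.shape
(7,)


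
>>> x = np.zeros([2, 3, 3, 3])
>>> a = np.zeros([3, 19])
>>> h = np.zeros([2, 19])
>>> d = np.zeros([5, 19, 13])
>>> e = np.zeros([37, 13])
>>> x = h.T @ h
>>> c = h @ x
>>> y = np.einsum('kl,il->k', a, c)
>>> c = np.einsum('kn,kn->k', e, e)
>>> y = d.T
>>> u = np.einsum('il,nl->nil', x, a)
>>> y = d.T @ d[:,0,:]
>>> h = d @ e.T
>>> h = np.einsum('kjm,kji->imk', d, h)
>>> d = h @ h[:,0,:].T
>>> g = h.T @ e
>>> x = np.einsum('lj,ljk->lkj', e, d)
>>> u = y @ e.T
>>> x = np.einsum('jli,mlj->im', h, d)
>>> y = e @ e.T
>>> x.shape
(5, 37)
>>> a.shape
(3, 19)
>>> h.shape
(37, 13, 5)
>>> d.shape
(37, 13, 37)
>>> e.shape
(37, 13)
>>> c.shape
(37,)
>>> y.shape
(37, 37)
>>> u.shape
(13, 19, 37)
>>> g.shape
(5, 13, 13)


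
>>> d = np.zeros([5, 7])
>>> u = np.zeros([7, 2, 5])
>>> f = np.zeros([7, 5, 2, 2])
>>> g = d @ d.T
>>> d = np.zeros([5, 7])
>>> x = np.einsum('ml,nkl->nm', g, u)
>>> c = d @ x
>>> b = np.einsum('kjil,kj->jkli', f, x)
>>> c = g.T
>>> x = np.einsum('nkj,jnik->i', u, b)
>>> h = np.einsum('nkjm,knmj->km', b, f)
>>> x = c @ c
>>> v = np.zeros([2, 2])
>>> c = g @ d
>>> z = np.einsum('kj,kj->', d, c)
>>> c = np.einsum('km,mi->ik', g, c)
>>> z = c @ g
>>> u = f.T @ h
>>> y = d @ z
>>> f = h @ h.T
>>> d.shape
(5, 7)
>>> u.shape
(2, 2, 5, 2)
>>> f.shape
(7, 7)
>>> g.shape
(5, 5)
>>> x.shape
(5, 5)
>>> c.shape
(7, 5)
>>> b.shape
(5, 7, 2, 2)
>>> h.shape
(7, 2)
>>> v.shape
(2, 2)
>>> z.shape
(7, 5)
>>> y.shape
(5, 5)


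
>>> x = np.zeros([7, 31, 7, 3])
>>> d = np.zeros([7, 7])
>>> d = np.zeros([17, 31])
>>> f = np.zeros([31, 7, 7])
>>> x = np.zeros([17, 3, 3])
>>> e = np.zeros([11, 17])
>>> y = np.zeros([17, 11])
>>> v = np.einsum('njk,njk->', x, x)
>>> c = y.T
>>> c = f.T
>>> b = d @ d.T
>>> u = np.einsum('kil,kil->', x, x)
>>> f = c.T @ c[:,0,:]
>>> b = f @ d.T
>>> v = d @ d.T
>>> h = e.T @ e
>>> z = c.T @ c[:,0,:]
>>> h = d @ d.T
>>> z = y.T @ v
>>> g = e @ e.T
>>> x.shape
(17, 3, 3)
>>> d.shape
(17, 31)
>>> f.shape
(31, 7, 31)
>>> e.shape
(11, 17)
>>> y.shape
(17, 11)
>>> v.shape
(17, 17)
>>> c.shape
(7, 7, 31)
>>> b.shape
(31, 7, 17)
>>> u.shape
()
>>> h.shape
(17, 17)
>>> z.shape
(11, 17)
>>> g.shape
(11, 11)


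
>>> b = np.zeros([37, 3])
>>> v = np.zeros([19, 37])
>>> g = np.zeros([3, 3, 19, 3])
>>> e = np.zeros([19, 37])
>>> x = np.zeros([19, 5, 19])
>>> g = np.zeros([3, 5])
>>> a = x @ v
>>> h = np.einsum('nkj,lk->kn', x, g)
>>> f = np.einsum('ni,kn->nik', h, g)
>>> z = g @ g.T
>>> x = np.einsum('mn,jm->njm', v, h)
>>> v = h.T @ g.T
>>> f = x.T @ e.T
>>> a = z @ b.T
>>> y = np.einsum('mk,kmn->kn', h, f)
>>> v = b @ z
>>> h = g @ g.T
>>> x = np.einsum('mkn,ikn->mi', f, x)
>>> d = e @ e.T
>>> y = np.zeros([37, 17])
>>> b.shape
(37, 3)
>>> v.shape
(37, 3)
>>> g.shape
(3, 5)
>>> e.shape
(19, 37)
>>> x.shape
(19, 37)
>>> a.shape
(3, 37)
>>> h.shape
(3, 3)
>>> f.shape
(19, 5, 19)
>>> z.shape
(3, 3)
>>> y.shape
(37, 17)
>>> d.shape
(19, 19)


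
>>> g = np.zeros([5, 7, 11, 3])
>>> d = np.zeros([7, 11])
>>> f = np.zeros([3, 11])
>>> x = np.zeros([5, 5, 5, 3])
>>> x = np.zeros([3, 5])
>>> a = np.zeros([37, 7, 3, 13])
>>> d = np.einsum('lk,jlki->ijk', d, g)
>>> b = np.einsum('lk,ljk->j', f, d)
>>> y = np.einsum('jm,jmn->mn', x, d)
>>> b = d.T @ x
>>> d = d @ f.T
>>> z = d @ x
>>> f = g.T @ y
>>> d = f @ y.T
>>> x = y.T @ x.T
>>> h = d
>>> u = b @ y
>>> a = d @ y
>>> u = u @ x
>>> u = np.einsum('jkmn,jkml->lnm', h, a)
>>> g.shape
(5, 7, 11, 3)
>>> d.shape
(3, 11, 7, 5)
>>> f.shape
(3, 11, 7, 11)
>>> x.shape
(11, 3)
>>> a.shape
(3, 11, 7, 11)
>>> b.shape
(11, 5, 5)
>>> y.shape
(5, 11)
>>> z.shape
(3, 5, 5)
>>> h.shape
(3, 11, 7, 5)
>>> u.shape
(11, 5, 7)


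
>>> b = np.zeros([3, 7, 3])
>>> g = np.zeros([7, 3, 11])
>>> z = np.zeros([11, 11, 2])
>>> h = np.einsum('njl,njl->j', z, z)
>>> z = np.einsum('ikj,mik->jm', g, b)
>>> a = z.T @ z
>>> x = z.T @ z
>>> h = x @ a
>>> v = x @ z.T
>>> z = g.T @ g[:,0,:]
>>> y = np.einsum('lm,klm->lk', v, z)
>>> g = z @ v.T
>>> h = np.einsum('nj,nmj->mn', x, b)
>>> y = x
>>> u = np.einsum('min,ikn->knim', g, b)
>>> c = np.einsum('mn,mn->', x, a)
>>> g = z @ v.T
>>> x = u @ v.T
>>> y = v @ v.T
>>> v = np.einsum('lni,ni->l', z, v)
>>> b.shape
(3, 7, 3)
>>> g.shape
(11, 3, 3)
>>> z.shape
(11, 3, 11)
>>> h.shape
(7, 3)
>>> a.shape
(3, 3)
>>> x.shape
(7, 3, 3, 3)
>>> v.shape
(11,)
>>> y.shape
(3, 3)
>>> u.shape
(7, 3, 3, 11)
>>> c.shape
()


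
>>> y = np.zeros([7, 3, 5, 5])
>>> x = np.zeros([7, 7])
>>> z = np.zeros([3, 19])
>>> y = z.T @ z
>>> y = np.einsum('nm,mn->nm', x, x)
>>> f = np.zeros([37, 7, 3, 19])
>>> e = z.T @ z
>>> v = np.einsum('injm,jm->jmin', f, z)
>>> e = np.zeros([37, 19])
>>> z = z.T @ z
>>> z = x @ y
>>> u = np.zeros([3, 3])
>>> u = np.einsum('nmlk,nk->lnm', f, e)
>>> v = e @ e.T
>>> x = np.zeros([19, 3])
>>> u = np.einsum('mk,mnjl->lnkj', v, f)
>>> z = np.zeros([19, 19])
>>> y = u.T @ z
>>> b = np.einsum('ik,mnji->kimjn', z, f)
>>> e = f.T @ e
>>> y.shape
(3, 37, 7, 19)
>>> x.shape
(19, 3)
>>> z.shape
(19, 19)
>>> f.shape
(37, 7, 3, 19)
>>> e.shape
(19, 3, 7, 19)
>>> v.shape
(37, 37)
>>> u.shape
(19, 7, 37, 3)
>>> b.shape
(19, 19, 37, 3, 7)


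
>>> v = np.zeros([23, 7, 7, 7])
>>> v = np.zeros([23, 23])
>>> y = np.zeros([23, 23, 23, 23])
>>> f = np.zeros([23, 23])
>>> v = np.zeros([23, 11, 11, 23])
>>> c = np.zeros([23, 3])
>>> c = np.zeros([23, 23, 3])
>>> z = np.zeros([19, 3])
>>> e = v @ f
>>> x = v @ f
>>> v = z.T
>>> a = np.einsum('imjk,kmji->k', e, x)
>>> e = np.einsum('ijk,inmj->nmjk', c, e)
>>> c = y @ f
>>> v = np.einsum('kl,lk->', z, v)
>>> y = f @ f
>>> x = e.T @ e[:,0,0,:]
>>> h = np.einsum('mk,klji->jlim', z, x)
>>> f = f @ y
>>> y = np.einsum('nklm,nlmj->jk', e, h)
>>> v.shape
()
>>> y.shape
(19, 11)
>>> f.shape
(23, 23)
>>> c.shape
(23, 23, 23, 23)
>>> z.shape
(19, 3)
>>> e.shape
(11, 11, 23, 3)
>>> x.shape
(3, 23, 11, 3)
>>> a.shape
(23,)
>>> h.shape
(11, 23, 3, 19)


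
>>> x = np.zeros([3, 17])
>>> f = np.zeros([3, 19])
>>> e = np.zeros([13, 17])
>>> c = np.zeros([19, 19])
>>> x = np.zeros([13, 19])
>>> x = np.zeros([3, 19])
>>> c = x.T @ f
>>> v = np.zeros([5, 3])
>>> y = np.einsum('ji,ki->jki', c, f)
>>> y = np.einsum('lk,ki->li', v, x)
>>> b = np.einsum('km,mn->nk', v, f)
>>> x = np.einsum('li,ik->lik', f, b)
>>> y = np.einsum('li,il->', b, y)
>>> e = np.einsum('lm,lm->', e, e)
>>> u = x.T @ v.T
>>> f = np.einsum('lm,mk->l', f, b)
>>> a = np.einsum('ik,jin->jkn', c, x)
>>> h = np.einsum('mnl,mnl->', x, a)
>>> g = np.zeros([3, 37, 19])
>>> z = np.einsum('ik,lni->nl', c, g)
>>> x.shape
(3, 19, 5)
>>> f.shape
(3,)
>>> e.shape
()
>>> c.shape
(19, 19)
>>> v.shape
(5, 3)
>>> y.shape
()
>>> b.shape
(19, 5)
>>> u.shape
(5, 19, 5)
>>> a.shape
(3, 19, 5)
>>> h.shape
()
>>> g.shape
(3, 37, 19)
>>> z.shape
(37, 3)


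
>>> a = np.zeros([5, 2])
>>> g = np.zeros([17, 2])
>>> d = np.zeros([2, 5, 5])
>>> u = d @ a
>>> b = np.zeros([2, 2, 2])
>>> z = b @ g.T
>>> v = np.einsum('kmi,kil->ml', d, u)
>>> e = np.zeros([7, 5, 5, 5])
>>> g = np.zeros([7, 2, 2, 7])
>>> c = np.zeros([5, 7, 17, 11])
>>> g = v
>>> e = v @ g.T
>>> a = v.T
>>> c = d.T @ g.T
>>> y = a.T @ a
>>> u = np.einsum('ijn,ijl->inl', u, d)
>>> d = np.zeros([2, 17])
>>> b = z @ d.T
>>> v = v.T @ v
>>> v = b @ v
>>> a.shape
(2, 5)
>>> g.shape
(5, 2)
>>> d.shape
(2, 17)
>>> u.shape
(2, 2, 5)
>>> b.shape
(2, 2, 2)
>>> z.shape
(2, 2, 17)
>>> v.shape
(2, 2, 2)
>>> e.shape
(5, 5)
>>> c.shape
(5, 5, 5)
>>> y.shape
(5, 5)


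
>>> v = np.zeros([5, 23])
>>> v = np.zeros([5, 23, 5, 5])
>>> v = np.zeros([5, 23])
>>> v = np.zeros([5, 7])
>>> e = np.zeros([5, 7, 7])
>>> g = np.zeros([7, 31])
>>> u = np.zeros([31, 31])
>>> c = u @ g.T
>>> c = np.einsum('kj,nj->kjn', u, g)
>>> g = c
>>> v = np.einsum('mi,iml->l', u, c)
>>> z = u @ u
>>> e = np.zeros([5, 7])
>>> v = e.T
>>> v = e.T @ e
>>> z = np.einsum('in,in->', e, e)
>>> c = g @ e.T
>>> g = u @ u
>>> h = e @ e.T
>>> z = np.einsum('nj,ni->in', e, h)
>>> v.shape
(7, 7)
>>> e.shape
(5, 7)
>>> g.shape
(31, 31)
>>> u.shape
(31, 31)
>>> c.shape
(31, 31, 5)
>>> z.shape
(5, 5)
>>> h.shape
(5, 5)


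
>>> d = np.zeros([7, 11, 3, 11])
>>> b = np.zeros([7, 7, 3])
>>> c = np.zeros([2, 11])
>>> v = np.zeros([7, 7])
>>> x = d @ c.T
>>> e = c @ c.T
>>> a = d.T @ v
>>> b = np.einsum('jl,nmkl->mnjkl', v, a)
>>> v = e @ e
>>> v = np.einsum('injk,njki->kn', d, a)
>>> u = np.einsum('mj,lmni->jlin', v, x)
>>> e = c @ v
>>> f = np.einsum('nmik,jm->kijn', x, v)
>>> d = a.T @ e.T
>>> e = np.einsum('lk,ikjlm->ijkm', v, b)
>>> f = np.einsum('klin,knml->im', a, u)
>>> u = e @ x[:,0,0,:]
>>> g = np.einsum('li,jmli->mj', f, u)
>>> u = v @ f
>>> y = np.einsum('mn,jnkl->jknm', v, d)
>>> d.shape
(7, 11, 3, 2)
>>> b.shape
(3, 11, 7, 11, 7)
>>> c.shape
(2, 11)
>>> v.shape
(11, 11)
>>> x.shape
(7, 11, 3, 2)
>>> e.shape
(3, 7, 11, 7)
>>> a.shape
(11, 3, 11, 7)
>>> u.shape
(11, 2)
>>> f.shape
(11, 2)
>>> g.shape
(7, 3)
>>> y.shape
(7, 3, 11, 11)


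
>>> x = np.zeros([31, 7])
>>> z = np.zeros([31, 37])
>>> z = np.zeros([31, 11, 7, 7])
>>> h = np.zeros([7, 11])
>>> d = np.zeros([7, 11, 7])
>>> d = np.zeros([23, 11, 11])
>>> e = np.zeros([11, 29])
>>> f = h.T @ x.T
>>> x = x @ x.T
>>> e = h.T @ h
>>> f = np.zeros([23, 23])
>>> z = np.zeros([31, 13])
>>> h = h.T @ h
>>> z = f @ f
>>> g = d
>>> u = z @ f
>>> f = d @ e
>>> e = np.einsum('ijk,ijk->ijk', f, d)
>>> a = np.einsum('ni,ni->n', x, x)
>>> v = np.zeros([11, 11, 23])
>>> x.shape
(31, 31)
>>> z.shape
(23, 23)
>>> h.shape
(11, 11)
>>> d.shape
(23, 11, 11)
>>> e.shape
(23, 11, 11)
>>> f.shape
(23, 11, 11)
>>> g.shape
(23, 11, 11)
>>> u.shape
(23, 23)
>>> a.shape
(31,)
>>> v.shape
(11, 11, 23)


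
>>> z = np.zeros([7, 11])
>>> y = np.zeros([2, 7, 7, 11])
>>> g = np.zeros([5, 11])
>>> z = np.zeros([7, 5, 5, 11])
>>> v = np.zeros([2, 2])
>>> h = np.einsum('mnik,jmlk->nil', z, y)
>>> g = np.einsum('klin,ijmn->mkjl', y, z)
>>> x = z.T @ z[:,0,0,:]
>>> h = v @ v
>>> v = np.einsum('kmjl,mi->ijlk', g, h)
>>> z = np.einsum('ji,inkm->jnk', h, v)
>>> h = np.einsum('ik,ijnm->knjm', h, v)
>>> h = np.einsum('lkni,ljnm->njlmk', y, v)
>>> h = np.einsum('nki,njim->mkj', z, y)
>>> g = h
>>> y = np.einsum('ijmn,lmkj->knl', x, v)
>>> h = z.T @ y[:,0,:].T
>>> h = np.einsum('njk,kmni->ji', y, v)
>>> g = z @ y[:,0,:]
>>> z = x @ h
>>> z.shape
(11, 5, 5, 5)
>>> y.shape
(7, 11, 2)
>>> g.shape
(2, 5, 2)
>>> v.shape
(2, 5, 7, 5)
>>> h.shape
(11, 5)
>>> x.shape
(11, 5, 5, 11)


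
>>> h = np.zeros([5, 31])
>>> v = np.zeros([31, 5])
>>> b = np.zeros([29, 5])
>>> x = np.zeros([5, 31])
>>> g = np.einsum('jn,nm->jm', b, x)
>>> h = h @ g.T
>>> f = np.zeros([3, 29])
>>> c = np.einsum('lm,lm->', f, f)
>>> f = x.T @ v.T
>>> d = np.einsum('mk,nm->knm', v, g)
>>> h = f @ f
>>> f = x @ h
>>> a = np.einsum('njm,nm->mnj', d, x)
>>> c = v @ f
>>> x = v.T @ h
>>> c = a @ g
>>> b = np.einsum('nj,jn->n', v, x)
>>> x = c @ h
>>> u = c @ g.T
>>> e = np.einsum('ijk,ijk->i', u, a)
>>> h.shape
(31, 31)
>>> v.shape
(31, 5)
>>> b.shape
(31,)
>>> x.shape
(31, 5, 31)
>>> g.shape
(29, 31)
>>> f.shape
(5, 31)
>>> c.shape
(31, 5, 31)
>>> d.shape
(5, 29, 31)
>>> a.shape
(31, 5, 29)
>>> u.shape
(31, 5, 29)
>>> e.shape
(31,)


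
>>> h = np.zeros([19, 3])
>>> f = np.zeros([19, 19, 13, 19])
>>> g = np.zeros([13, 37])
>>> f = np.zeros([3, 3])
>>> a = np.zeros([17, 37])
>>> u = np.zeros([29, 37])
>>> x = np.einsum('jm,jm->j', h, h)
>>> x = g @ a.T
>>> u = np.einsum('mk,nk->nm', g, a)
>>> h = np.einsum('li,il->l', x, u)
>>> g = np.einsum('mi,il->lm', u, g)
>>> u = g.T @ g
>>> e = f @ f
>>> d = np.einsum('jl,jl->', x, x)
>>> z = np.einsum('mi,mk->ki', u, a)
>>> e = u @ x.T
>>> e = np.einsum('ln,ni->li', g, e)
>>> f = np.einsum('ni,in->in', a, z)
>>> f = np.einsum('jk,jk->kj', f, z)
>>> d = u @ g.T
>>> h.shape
(13,)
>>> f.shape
(17, 37)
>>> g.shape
(37, 17)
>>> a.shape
(17, 37)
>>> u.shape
(17, 17)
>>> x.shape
(13, 17)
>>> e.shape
(37, 13)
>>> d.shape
(17, 37)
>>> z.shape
(37, 17)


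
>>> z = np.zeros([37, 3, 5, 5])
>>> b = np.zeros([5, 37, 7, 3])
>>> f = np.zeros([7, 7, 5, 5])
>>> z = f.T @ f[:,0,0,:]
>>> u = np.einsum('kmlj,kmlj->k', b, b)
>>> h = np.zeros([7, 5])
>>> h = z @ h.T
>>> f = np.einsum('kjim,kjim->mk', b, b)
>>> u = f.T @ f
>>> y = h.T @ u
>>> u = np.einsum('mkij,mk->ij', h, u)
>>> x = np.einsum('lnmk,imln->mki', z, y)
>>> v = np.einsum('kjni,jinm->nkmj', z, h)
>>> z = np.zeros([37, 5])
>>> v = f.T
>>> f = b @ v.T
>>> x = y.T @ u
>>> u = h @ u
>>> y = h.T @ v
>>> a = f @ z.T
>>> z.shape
(37, 5)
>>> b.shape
(5, 37, 7, 3)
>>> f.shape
(5, 37, 7, 5)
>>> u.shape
(5, 5, 7, 7)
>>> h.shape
(5, 5, 7, 7)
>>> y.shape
(7, 7, 5, 3)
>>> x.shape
(5, 5, 7, 7)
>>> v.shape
(5, 3)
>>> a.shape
(5, 37, 7, 37)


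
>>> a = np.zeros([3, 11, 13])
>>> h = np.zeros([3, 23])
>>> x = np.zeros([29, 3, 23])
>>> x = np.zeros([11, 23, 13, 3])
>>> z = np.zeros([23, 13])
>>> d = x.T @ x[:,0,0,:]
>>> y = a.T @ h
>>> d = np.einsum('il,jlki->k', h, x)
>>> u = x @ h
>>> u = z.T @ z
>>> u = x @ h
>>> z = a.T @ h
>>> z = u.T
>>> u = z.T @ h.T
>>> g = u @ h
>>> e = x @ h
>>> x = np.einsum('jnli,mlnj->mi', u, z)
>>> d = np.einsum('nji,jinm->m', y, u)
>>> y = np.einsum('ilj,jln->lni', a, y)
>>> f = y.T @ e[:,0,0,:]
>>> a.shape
(3, 11, 13)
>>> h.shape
(3, 23)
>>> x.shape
(23, 3)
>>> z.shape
(23, 13, 23, 11)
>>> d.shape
(3,)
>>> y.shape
(11, 23, 3)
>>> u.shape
(11, 23, 13, 3)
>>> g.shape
(11, 23, 13, 23)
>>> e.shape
(11, 23, 13, 23)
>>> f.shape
(3, 23, 23)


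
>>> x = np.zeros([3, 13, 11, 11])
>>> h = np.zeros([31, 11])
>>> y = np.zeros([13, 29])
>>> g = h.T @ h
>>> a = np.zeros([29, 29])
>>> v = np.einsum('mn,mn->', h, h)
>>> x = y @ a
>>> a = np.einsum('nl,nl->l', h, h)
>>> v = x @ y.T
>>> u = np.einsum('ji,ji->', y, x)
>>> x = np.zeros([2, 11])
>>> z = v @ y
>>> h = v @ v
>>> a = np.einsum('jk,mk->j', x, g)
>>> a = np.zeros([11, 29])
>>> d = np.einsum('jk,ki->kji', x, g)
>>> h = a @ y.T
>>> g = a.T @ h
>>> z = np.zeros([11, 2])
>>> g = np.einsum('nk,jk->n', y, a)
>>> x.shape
(2, 11)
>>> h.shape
(11, 13)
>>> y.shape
(13, 29)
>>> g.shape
(13,)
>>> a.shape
(11, 29)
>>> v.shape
(13, 13)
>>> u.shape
()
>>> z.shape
(11, 2)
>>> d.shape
(11, 2, 11)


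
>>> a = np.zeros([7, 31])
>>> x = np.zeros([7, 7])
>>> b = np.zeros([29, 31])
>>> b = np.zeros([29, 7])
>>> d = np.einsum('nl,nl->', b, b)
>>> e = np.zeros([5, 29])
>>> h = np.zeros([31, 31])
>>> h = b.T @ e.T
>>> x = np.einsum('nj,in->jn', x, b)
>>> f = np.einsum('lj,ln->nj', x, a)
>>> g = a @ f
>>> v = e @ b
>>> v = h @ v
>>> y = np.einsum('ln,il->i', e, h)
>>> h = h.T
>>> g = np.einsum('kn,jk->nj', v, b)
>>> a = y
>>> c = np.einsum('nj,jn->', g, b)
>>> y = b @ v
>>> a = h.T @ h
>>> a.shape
(7, 7)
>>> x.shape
(7, 7)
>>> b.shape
(29, 7)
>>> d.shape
()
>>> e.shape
(5, 29)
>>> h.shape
(5, 7)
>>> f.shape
(31, 7)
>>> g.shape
(7, 29)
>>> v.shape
(7, 7)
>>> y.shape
(29, 7)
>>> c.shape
()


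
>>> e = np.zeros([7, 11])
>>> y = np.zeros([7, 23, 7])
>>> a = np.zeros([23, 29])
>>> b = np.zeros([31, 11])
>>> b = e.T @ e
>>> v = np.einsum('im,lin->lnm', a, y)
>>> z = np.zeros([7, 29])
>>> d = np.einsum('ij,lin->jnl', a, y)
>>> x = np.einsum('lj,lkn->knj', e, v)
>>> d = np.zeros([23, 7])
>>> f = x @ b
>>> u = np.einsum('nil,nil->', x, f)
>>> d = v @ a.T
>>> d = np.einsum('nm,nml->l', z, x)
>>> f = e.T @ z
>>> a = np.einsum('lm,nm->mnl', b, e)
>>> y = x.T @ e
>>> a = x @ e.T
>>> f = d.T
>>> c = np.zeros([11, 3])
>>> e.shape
(7, 11)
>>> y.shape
(11, 29, 11)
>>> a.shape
(7, 29, 7)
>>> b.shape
(11, 11)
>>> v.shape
(7, 7, 29)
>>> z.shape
(7, 29)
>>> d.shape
(11,)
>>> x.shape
(7, 29, 11)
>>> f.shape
(11,)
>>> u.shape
()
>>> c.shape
(11, 3)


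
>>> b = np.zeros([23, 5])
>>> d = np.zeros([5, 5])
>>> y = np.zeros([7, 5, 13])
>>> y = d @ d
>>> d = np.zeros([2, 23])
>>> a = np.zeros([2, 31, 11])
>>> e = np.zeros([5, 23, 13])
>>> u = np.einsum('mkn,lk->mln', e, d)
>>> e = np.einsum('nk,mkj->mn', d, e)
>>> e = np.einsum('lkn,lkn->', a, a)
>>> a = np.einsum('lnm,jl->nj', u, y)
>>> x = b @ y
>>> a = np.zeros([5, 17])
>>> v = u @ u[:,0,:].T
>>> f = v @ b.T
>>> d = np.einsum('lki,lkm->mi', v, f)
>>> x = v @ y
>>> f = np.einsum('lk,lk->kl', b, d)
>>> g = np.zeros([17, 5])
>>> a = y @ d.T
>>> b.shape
(23, 5)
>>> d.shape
(23, 5)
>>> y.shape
(5, 5)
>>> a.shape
(5, 23)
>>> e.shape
()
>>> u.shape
(5, 2, 13)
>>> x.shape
(5, 2, 5)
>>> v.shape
(5, 2, 5)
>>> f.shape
(5, 23)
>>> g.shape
(17, 5)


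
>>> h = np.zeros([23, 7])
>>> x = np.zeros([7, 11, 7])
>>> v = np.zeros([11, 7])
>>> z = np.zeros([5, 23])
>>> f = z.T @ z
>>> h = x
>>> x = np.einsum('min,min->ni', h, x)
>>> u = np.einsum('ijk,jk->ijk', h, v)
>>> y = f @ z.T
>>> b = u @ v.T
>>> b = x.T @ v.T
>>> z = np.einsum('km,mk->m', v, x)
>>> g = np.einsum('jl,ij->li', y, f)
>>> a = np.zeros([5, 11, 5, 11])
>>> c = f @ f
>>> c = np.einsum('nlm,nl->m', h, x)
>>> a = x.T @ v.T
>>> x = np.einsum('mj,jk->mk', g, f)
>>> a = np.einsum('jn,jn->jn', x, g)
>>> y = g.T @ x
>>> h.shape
(7, 11, 7)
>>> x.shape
(5, 23)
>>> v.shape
(11, 7)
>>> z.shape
(7,)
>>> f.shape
(23, 23)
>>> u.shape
(7, 11, 7)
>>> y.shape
(23, 23)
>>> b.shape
(11, 11)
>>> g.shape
(5, 23)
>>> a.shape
(5, 23)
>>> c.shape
(7,)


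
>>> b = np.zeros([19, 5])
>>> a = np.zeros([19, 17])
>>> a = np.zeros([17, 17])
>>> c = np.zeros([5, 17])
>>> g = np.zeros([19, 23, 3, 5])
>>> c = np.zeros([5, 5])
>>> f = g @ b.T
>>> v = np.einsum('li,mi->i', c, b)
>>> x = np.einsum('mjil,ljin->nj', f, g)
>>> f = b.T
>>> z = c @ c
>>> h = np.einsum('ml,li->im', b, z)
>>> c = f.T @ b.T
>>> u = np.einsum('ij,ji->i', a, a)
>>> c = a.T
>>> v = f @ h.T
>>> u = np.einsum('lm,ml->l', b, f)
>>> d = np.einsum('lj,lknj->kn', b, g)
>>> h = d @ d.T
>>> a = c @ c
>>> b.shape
(19, 5)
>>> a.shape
(17, 17)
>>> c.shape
(17, 17)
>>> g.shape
(19, 23, 3, 5)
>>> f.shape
(5, 19)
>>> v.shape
(5, 5)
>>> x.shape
(5, 23)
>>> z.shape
(5, 5)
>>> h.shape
(23, 23)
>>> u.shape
(19,)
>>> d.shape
(23, 3)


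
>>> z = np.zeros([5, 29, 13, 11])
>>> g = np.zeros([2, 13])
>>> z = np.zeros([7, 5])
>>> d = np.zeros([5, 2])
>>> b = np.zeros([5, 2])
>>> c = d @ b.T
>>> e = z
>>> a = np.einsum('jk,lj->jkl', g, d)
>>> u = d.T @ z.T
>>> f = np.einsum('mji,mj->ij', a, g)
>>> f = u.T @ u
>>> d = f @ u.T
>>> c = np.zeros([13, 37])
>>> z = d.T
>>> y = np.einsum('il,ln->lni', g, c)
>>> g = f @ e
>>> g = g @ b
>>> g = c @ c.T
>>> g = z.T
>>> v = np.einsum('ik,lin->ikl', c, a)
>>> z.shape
(2, 7)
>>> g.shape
(7, 2)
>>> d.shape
(7, 2)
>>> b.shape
(5, 2)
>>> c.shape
(13, 37)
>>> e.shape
(7, 5)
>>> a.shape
(2, 13, 5)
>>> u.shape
(2, 7)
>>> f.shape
(7, 7)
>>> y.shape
(13, 37, 2)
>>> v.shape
(13, 37, 2)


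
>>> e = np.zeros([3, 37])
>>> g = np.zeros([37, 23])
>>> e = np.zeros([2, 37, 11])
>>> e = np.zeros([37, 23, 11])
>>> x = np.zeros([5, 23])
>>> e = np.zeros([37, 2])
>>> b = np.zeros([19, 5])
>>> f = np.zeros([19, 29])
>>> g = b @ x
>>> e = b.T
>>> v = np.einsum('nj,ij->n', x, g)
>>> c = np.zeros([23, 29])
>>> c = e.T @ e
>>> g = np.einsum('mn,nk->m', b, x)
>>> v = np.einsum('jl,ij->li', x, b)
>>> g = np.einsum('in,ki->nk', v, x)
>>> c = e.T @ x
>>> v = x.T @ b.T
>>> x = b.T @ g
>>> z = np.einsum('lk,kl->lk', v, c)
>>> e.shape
(5, 19)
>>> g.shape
(19, 5)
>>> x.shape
(5, 5)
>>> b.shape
(19, 5)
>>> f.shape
(19, 29)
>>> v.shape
(23, 19)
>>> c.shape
(19, 23)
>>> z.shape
(23, 19)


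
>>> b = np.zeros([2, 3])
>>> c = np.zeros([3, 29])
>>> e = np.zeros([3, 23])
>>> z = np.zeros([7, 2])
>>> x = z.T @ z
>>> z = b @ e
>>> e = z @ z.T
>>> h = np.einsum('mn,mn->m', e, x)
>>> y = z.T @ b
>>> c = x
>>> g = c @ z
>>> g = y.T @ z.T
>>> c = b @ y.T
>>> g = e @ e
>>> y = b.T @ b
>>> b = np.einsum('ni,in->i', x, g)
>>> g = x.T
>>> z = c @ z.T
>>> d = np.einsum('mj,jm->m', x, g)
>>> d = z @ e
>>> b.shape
(2,)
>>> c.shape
(2, 23)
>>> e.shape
(2, 2)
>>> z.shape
(2, 2)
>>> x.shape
(2, 2)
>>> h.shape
(2,)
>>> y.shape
(3, 3)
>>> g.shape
(2, 2)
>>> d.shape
(2, 2)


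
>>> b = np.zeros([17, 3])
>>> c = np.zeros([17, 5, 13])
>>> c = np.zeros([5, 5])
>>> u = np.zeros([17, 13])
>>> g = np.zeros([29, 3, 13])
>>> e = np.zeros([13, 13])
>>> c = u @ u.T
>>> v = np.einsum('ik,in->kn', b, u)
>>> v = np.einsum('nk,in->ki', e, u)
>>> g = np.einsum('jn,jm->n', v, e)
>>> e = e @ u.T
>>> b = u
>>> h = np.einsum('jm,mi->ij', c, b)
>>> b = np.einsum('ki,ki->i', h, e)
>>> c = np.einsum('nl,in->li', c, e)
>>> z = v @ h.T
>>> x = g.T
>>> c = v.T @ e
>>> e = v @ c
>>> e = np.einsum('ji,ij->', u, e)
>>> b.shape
(17,)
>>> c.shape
(17, 17)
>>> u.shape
(17, 13)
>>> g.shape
(17,)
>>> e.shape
()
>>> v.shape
(13, 17)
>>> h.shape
(13, 17)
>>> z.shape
(13, 13)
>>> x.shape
(17,)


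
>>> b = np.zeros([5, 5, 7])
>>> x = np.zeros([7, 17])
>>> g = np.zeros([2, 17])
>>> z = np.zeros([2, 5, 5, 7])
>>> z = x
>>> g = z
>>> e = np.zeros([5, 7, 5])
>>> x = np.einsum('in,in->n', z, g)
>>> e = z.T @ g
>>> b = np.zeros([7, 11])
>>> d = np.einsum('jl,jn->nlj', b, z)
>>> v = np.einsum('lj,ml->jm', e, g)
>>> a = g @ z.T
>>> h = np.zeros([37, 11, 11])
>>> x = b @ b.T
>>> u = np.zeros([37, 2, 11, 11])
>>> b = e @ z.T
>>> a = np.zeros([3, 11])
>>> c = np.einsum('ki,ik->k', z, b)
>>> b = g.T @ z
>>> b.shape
(17, 17)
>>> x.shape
(7, 7)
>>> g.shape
(7, 17)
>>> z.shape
(7, 17)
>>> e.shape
(17, 17)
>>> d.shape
(17, 11, 7)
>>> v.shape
(17, 7)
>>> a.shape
(3, 11)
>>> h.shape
(37, 11, 11)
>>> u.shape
(37, 2, 11, 11)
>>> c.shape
(7,)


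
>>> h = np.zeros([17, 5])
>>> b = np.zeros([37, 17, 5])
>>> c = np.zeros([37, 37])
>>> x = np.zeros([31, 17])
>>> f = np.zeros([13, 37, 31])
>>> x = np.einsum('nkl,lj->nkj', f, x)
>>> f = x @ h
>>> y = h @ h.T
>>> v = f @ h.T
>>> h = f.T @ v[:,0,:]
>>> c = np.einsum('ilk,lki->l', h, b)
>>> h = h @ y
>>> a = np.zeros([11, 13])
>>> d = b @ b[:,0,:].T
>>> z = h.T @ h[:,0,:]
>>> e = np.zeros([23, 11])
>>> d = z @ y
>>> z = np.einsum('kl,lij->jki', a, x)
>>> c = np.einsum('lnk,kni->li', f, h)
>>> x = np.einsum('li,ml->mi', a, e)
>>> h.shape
(5, 37, 17)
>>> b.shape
(37, 17, 5)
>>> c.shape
(13, 17)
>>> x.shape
(23, 13)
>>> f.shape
(13, 37, 5)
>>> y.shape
(17, 17)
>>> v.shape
(13, 37, 17)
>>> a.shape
(11, 13)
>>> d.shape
(17, 37, 17)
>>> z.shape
(17, 11, 37)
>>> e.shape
(23, 11)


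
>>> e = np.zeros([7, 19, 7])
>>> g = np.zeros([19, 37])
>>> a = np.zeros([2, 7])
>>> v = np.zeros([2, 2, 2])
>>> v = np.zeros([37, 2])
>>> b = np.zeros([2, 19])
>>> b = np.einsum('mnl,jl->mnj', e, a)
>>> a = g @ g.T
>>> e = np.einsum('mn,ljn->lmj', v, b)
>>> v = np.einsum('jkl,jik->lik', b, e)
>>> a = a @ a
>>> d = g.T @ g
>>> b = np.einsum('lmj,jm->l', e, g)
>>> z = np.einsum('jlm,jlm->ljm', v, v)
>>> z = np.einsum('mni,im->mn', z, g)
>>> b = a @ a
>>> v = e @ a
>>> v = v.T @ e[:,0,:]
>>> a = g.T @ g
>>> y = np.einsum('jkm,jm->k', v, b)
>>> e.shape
(7, 37, 19)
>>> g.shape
(19, 37)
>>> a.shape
(37, 37)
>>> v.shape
(19, 37, 19)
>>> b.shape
(19, 19)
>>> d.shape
(37, 37)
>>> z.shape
(37, 2)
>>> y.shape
(37,)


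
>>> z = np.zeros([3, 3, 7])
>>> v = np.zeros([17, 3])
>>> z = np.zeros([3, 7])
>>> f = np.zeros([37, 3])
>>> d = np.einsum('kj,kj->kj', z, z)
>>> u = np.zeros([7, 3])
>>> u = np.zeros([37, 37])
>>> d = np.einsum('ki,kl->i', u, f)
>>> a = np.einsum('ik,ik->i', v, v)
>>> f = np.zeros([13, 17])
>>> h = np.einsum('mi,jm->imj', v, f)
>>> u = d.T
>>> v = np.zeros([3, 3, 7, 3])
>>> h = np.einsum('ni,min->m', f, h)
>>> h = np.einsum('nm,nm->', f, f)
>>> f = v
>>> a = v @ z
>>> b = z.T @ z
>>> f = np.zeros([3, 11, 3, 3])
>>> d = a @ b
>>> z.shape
(3, 7)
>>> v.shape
(3, 3, 7, 3)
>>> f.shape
(3, 11, 3, 3)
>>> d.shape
(3, 3, 7, 7)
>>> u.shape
(37,)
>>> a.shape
(3, 3, 7, 7)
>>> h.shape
()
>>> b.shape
(7, 7)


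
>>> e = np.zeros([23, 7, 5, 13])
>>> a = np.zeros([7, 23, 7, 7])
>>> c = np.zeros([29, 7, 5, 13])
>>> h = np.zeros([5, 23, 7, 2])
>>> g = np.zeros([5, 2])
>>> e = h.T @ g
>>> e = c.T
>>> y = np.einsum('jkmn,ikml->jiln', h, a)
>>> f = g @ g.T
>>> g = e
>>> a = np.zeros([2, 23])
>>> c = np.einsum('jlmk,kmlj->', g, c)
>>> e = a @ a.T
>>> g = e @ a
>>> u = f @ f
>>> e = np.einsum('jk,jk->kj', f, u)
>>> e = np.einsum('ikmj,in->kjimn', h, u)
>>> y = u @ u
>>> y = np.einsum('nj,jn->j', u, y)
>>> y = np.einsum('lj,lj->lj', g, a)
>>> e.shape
(23, 2, 5, 7, 5)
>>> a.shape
(2, 23)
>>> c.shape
()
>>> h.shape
(5, 23, 7, 2)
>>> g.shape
(2, 23)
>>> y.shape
(2, 23)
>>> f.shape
(5, 5)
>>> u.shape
(5, 5)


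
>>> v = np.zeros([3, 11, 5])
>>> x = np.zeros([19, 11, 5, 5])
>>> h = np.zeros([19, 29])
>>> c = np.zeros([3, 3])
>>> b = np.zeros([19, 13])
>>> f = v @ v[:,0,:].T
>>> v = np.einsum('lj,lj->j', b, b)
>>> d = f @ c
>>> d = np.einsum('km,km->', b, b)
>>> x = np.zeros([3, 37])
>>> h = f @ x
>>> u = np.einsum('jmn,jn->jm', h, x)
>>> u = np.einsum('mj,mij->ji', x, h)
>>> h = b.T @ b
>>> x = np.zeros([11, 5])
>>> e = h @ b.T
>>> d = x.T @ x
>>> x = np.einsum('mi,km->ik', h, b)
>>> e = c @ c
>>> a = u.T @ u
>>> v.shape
(13,)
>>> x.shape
(13, 19)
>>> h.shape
(13, 13)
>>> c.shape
(3, 3)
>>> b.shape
(19, 13)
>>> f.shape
(3, 11, 3)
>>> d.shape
(5, 5)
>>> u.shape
(37, 11)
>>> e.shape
(3, 3)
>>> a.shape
(11, 11)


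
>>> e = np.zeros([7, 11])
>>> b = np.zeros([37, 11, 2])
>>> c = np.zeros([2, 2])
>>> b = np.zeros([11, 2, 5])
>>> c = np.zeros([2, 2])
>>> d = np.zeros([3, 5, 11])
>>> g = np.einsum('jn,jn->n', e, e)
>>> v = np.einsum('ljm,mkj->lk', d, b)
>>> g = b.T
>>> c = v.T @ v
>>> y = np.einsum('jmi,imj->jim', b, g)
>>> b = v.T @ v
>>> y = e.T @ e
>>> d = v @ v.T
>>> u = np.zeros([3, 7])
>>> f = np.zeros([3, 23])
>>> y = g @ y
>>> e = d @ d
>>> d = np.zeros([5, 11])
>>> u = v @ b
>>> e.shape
(3, 3)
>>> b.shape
(2, 2)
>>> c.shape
(2, 2)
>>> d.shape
(5, 11)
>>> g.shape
(5, 2, 11)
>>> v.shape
(3, 2)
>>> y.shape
(5, 2, 11)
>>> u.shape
(3, 2)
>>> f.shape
(3, 23)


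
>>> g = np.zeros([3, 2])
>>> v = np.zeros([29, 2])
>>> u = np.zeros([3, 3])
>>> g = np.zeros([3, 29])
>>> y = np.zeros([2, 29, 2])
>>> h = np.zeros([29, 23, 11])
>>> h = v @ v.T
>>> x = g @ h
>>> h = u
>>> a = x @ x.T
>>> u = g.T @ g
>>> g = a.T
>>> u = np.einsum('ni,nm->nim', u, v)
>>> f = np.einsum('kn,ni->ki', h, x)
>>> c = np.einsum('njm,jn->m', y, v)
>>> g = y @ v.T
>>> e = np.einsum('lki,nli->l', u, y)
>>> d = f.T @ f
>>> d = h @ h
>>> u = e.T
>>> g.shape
(2, 29, 29)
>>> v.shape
(29, 2)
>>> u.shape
(29,)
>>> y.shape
(2, 29, 2)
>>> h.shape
(3, 3)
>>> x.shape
(3, 29)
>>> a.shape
(3, 3)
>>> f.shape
(3, 29)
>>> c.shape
(2,)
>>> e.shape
(29,)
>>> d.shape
(3, 3)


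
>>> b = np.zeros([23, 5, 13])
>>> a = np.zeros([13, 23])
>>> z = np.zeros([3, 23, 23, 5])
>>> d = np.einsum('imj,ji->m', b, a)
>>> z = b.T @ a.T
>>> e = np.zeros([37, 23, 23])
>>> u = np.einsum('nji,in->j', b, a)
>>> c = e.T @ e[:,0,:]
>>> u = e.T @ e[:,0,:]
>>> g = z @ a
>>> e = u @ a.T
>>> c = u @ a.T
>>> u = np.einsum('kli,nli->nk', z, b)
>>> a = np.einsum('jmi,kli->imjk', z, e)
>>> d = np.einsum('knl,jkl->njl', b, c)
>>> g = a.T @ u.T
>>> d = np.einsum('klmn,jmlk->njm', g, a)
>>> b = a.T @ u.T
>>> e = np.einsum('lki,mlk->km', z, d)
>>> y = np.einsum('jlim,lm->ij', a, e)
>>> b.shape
(23, 13, 5, 23)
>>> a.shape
(13, 5, 13, 23)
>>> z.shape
(13, 5, 13)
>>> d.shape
(23, 13, 5)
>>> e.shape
(5, 23)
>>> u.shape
(23, 13)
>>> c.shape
(23, 23, 13)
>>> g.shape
(23, 13, 5, 23)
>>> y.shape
(13, 13)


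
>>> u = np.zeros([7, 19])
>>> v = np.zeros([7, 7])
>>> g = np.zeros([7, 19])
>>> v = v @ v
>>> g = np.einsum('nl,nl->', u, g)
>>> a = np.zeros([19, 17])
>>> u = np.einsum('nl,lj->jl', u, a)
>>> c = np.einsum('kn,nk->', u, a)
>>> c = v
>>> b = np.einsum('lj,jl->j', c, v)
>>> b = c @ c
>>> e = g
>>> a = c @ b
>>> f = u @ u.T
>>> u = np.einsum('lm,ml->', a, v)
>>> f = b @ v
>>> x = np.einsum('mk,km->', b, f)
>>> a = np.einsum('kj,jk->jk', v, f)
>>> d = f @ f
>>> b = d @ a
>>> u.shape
()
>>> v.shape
(7, 7)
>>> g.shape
()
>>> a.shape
(7, 7)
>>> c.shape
(7, 7)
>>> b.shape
(7, 7)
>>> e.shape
()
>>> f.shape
(7, 7)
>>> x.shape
()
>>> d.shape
(7, 7)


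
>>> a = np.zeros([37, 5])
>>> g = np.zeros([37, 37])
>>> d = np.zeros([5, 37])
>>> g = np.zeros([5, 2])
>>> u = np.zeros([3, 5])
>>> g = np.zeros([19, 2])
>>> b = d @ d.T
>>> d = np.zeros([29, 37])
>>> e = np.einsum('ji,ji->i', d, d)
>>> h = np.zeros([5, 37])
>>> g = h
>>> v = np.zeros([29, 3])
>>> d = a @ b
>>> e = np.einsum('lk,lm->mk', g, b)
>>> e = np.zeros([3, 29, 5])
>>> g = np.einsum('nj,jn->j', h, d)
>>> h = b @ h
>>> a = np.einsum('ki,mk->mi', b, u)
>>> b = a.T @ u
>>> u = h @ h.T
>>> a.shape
(3, 5)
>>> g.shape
(37,)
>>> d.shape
(37, 5)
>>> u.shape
(5, 5)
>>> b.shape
(5, 5)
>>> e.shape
(3, 29, 5)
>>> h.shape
(5, 37)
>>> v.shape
(29, 3)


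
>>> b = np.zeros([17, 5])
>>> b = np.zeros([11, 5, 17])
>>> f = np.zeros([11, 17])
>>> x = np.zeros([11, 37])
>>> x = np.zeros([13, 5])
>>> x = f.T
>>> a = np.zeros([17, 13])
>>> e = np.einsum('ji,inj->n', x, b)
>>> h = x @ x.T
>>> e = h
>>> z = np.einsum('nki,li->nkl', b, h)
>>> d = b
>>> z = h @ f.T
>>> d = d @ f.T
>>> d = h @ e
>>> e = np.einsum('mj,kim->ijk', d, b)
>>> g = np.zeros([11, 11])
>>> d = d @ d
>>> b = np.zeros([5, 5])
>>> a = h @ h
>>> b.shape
(5, 5)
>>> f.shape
(11, 17)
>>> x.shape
(17, 11)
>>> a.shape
(17, 17)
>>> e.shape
(5, 17, 11)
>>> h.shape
(17, 17)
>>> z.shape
(17, 11)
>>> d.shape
(17, 17)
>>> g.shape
(11, 11)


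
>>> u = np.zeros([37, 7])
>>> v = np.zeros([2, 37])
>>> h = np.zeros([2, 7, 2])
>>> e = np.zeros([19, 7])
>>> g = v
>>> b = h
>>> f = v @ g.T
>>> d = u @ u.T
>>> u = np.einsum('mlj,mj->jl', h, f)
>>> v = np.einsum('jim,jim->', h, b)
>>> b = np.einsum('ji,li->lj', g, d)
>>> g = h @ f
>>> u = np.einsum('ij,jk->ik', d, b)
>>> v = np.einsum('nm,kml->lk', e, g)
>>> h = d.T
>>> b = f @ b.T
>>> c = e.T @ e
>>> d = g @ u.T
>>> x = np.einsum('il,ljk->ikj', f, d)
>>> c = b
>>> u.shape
(37, 2)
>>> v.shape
(2, 2)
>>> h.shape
(37, 37)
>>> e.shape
(19, 7)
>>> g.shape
(2, 7, 2)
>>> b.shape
(2, 37)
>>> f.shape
(2, 2)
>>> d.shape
(2, 7, 37)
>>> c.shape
(2, 37)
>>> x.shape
(2, 37, 7)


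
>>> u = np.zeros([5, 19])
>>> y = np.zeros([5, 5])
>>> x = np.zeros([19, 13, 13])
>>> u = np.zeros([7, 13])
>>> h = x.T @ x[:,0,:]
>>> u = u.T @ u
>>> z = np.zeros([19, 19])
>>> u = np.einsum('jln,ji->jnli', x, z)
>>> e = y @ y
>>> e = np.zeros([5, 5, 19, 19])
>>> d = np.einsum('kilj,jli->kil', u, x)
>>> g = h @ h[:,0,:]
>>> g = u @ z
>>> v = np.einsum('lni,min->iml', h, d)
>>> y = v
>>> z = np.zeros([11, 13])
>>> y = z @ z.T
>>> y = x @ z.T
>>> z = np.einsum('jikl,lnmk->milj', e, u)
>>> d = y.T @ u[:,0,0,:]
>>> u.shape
(19, 13, 13, 19)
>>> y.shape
(19, 13, 11)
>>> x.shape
(19, 13, 13)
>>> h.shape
(13, 13, 13)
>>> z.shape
(13, 5, 19, 5)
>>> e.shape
(5, 5, 19, 19)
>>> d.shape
(11, 13, 19)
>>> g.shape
(19, 13, 13, 19)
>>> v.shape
(13, 19, 13)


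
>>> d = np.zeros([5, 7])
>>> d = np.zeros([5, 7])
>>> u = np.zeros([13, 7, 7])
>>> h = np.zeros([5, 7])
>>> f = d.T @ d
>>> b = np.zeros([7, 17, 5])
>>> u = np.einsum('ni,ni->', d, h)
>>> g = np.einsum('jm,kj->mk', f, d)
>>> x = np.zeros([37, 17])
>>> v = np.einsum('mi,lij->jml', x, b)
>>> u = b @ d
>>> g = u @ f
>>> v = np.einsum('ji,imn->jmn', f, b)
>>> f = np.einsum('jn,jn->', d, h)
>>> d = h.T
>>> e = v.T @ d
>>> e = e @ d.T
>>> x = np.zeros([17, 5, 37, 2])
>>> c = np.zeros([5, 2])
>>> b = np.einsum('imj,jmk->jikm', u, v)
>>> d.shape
(7, 5)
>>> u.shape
(7, 17, 7)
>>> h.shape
(5, 7)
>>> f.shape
()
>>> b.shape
(7, 7, 5, 17)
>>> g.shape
(7, 17, 7)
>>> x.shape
(17, 5, 37, 2)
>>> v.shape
(7, 17, 5)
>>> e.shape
(5, 17, 7)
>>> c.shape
(5, 2)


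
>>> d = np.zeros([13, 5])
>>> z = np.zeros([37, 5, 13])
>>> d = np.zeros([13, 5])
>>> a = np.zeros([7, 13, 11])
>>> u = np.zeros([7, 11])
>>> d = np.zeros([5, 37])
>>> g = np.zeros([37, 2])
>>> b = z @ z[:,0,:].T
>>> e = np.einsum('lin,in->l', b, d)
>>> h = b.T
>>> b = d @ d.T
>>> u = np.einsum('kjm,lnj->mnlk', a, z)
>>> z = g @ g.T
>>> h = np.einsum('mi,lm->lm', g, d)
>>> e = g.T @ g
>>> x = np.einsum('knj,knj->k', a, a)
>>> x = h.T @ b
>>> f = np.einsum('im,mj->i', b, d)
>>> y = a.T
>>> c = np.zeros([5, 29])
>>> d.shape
(5, 37)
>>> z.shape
(37, 37)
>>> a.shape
(7, 13, 11)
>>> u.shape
(11, 5, 37, 7)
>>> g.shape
(37, 2)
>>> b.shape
(5, 5)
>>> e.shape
(2, 2)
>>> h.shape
(5, 37)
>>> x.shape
(37, 5)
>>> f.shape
(5,)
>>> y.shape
(11, 13, 7)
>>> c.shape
(5, 29)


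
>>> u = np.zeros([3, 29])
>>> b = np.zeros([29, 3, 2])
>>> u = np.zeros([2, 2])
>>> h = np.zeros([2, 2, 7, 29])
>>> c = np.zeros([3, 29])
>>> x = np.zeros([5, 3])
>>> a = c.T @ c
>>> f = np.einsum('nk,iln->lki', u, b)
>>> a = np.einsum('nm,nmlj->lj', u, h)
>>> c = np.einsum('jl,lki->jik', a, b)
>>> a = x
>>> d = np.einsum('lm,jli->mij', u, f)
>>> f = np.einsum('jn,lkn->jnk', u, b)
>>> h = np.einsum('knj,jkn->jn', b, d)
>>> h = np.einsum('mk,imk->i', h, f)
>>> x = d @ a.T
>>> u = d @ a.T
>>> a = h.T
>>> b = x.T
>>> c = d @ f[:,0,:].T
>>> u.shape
(2, 29, 5)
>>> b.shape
(5, 29, 2)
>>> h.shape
(2,)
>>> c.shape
(2, 29, 2)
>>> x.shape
(2, 29, 5)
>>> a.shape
(2,)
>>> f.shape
(2, 2, 3)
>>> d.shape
(2, 29, 3)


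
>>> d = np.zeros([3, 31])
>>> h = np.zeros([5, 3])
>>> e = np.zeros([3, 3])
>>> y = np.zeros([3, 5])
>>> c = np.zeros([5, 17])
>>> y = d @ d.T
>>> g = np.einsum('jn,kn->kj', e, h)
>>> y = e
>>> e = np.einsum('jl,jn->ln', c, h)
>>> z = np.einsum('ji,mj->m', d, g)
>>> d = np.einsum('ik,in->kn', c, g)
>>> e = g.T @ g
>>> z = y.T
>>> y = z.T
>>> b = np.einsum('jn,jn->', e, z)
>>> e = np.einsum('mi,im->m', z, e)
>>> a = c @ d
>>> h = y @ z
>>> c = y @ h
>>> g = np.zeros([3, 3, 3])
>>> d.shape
(17, 3)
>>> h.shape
(3, 3)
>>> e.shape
(3,)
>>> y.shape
(3, 3)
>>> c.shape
(3, 3)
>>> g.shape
(3, 3, 3)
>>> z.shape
(3, 3)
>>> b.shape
()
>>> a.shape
(5, 3)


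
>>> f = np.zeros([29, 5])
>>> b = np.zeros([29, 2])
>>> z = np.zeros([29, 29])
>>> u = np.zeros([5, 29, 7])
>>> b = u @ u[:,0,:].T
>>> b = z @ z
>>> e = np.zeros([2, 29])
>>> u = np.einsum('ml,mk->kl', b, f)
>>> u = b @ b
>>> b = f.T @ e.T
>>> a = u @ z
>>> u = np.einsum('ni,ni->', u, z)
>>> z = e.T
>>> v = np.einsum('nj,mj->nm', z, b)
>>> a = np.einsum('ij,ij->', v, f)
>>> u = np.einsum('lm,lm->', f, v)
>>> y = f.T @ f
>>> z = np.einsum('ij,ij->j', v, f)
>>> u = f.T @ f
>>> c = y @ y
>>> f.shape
(29, 5)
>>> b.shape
(5, 2)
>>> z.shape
(5,)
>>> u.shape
(5, 5)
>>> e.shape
(2, 29)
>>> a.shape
()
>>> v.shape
(29, 5)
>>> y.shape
(5, 5)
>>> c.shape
(5, 5)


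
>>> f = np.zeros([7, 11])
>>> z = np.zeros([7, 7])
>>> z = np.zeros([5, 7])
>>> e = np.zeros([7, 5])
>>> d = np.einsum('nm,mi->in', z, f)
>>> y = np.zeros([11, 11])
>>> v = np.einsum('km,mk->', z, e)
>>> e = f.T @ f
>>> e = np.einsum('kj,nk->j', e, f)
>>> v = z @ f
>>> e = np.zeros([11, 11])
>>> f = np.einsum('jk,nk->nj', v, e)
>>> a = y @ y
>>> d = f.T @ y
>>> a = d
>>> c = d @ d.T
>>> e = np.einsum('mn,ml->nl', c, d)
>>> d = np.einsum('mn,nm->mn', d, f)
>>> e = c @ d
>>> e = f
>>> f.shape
(11, 5)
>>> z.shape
(5, 7)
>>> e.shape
(11, 5)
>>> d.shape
(5, 11)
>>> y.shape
(11, 11)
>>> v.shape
(5, 11)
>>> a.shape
(5, 11)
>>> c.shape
(5, 5)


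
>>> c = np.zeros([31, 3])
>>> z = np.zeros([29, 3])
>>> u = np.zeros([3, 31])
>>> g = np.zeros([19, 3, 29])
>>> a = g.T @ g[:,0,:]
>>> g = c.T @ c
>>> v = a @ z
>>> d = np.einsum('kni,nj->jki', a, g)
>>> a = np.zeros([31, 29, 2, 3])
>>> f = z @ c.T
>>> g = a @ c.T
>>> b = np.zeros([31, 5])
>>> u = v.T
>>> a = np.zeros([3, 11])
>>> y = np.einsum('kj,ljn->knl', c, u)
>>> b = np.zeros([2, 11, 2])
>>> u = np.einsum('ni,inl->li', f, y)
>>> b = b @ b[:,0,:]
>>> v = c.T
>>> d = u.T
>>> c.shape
(31, 3)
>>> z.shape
(29, 3)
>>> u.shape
(3, 31)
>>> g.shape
(31, 29, 2, 31)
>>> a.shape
(3, 11)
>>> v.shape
(3, 31)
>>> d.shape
(31, 3)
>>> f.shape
(29, 31)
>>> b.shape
(2, 11, 2)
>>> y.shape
(31, 29, 3)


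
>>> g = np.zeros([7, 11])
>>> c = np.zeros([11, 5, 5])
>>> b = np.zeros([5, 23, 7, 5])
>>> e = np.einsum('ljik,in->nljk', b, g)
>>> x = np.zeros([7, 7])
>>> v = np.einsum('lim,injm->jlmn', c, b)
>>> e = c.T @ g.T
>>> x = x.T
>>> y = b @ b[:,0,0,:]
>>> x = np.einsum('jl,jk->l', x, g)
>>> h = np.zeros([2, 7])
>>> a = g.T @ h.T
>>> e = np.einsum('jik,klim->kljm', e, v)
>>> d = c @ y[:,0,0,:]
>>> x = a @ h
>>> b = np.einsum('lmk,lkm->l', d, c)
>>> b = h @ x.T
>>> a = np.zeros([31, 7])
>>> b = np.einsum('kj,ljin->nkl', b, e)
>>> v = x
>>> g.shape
(7, 11)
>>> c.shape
(11, 5, 5)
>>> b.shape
(23, 2, 7)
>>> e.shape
(7, 11, 5, 23)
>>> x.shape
(11, 7)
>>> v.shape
(11, 7)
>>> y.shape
(5, 23, 7, 5)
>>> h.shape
(2, 7)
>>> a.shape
(31, 7)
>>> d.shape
(11, 5, 5)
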